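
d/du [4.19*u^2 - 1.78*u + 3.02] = 8.38*u - 1.78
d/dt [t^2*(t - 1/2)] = t*(3*t - 1)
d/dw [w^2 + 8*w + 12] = 2*w + 8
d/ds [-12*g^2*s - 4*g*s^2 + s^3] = -12*g^2 - 8*g*s + 3*s^2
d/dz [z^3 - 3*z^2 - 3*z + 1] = 3*z^2 - 6*z - 3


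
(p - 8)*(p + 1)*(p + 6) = p^3 - p^2 - 50*p - 48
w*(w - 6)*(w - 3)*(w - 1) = w^4 - 10*w^3 + 27*w^2 - 18*w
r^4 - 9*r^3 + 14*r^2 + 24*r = r*(r - 6)*(r - 4)*(r + 1)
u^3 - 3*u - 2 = (u - 2)*(u + 1)^2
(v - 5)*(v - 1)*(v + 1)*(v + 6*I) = v^4 - 5*v^3 + 6*I*v^3 - v^2 - 30*I*v^2 + 5*v - 6*I*v + 30*I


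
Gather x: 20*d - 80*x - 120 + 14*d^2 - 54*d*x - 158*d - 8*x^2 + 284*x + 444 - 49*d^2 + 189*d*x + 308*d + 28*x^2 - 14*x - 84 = -35*d^2 + 170*d + 20*x^2 + x*(135*d + 190) + 240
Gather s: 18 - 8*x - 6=12 - 8*x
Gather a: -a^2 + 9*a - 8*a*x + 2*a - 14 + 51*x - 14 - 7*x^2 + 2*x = -a^2 + a*(11 - 8*x) - 7*x^2 + 53*x - 28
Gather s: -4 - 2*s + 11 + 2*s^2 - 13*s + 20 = 2*s^2 - 15*s + 27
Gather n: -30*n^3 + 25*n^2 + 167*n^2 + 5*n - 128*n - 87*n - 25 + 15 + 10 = -30*n^3 + 192*n^2 - 210*n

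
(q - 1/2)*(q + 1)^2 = q^3 + 3*q^2/2 - 1/2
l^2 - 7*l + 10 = (l - 5)*(l - 2)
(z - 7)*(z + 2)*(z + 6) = z^3 + z^2 - 44*z - 84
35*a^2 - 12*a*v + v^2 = (-7*a + v)*(-5*a + v)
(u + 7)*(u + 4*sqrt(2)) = u^2 + 4*sqrt(2)*u + 7*u + 28*sqrt(2)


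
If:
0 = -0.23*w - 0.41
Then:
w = -1.78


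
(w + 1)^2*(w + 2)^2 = w^4 + 6*w^3 + 13*w^2 + 12*w + 4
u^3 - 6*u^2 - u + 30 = (u - 5)*(u - 3)*(u + 2)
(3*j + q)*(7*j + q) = 21*j^2 + 10*j*q + q^2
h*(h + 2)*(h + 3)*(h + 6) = h^4 + 11*h^3 + 36*h^2 + 36*h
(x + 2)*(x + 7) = x^2 + 9*x + 14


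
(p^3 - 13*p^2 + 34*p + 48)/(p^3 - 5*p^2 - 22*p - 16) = (p - 6)/(p + 2)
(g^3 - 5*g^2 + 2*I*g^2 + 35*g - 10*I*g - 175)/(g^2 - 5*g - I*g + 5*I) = (g^2 + 2*I*g + 35)/(g - I)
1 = 1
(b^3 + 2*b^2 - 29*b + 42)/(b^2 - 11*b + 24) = (b^2 + 5*b - 14)/(b - 8)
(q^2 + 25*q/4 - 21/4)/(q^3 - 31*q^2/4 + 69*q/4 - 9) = (q + 7)/(q^2 - 7*q + 12)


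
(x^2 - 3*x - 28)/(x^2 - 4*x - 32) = (x - 7)/(x - 8)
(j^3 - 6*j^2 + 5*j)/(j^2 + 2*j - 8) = j*(j^2 - 6*j + 5)/(j^2 + 2*j - 8)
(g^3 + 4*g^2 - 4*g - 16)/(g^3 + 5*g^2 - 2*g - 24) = (g + 2)/(g + 3)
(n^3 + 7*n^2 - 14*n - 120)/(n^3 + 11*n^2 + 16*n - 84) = (n^2 + n - 20)/(n^2 + 5*n - 14)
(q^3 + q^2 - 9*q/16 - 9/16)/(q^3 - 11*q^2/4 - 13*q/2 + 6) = (4*q^2 + 7*q + 3)/(4*(q^2 - 2*q - 8))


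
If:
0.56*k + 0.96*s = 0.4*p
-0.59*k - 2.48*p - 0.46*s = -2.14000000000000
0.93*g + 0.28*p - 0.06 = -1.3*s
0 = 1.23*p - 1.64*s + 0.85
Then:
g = -1.98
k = -1.45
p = 0.98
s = 1.25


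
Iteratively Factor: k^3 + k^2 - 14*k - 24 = (k + 2)*(k^2 - k - 12) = (k + 2)*(k + 3)*(k - 4)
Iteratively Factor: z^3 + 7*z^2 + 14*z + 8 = (z + 4)*(z^2 + 3*z + 2) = (z + 1)*(z + 4)*(z + 2)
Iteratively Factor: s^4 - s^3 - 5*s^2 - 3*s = (s + 1)*(s^3 - 2*s^2 - 3*s) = s*(s + 1)*(s^2 - 2*s - 3) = s*(s + 1)^2*(s - 3)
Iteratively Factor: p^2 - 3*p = (p)*(p - 3)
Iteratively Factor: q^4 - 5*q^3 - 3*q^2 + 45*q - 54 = (q - 3)*(q^3 - 2*q^2 - 9*q + 18) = (q - 3)*(q + 3)*(q^2 - 5*q + 6) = (q - 3)*(q - 2)*(q + 3)*(q - 3)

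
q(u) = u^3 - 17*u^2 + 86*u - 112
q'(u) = 3*u^2 - 34*u + 86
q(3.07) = 20.73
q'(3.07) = 9.89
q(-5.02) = -1098.63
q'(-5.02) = 332.28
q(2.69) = 15.79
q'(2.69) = 16.25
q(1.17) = -33.05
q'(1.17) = 50.33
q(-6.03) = -1467.97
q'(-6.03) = 400.10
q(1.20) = -31.55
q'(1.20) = 49.52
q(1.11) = -36.12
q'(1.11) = 51.96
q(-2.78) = -503.95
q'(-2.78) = 203.71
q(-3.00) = -550.00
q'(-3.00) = 215.00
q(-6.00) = -1456.00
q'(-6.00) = 398.00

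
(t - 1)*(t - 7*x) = t^2 - 7*t*x - t + 7*x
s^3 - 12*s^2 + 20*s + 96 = (s - 8)*(s - 6)*(s + 2)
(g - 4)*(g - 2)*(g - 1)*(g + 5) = g^4 - 2*g^3 - 21*g^2 + 62*g - 40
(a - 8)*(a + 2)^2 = a^3 - 4*a^2 - 28*a - 32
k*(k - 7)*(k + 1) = k^3 - 6*k^2 - 7*k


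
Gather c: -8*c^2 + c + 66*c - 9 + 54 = -8*c^2 + 67*c + 45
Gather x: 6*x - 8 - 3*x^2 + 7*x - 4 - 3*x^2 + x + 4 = -6*x^2 + 14*x - 8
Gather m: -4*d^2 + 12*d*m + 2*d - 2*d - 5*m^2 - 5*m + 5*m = -4*d^2 + 12*d*m - 5*m^2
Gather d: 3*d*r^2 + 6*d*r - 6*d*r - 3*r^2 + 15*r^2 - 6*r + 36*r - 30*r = 3*d*r^2 + 12*r^2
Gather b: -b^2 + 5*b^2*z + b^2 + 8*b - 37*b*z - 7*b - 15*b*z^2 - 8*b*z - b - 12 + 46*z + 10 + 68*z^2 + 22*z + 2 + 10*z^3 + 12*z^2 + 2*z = 5*b^2*z + b*(-15*z^2 - 45*z) + 10*z^3 + 80*z^2 + 70*z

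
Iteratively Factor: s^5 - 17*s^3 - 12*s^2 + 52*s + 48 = (s - 2)*(s^4 + 2*s^3 - 13*s^2 - 38*s - 24) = (s - 4)*(s - 2)*(s^3 + 6*s^2 + 11*s + 6) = (s - 4)*(s - 2)*(s + 1)*(s^2 + 5*s + 6) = (s - 4)*(s - 2)*(s + 1)*(s + 2)*(s + 3)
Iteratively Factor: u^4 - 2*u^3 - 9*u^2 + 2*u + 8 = (u + 1)*(u^3 - 3*u^2 - 6*u + 8) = (u - 4)*(u + 1)*(u^2 + u - 2) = (u - 4)*(u + 1)*(u + 2)*(u - 1)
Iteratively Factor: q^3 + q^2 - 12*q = (q + 4)*(q^2 - 3*q) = (q - 3)*(q + 4)*(q)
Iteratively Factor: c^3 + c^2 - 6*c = (c - 2)*(c^2 + 3*c) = (c - 2)*(c + 3)*(c)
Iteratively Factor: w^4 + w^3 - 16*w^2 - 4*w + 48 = (w - 2)*(w^3 + 3*w^2 - 10*w - 24) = (w - 3)*(w - 2)*(w^2 + 6*w + 8) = (w - 3)*(w - 2)*(w + 2)*(w + 4)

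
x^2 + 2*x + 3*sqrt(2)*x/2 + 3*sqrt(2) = (x + 2)*(x + 3*sqrt(2)/2)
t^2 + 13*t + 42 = (t + 6)*(t + 7)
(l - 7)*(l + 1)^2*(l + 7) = l^4 + 2*l^3 - 48*l^2 - 98*l - 49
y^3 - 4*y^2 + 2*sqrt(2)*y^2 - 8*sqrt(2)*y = y*(y - 4)*(y + 2*sqrt(2))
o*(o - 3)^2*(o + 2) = o^4 - 4*o^3 - 3*o^2 + 18*o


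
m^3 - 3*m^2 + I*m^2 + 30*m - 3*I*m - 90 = (m - 3)*(m - 5*I)*(m + 6*I)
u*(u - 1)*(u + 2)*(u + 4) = u^4 + 5*u^3 + 2*u^2 - 8*u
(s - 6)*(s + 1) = s^2 - 5*s - 6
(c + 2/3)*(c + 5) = c^2 + 17*c/3 + 10/3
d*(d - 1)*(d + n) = d^3 + d^2*n - d^2 - d*n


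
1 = 1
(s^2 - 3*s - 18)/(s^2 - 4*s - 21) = (s - 6)/(s - 7)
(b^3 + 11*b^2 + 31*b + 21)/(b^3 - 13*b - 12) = (b + 7)/(b - 4)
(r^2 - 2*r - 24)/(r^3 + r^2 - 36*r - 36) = (r + 4)/(r^2 + 7*r + 6)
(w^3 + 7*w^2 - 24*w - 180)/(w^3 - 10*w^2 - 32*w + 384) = (w^2 + w - 30)/(w^2 - 16*w + 64)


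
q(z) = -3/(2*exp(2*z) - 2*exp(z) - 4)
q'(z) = -3*(-4*exp(2*z) + 2*exp(z))/(2*exp(2*z) - 2*exp(z) - 4)^2 = (3*exp(z) - 3/2)*exp(z)/(-exp(2*z) + exp(z) + 2)^2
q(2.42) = -0.01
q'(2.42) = 0.03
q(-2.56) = 0.72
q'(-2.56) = -0.02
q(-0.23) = 0.69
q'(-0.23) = 0.15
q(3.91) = -0.00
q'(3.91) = 0.00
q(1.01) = -0.54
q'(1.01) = 2.37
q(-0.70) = 0.67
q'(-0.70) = -0.00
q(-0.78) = 0.67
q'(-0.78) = -0.01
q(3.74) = -0.00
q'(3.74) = 0.00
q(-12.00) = 0.75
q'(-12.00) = 0.00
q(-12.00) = 0.75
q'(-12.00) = 0.00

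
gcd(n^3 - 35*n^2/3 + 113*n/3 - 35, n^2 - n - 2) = 1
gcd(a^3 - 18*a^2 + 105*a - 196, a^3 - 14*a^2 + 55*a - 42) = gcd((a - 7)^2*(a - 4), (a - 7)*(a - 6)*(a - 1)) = a - 7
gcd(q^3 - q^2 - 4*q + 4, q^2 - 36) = 1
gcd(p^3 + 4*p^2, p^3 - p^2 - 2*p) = p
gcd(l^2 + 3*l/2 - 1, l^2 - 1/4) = l - 1/2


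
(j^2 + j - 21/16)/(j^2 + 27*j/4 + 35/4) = (j - 3/4)/(j + 5)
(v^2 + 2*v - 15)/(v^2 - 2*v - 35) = (v - 3)/(v - 7)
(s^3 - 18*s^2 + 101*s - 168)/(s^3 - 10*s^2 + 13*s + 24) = (s - 7)/(s + 1)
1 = 1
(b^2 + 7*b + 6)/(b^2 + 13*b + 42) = (b + 1)/(b + 7)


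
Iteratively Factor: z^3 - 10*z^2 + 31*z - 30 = (z - 3)*(z^2 - 7*z + 10) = (z - 3)*(z - 2)*(z - 5)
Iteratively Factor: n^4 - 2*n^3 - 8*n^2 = (n + 2)*(n^3 - 4*n^2) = n*(n + 2)*(n^2 - 4*n) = n^2*(n + 2)*(n - 4)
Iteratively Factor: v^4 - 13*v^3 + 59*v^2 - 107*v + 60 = (v - 3)*(v^3 - 10*v^2 + 29*v - 20) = (v - 5)*(v - 3)*(v^2 - 5*v + 4) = (v - 5)*(v - 3)*(v - 1)*(v - 4)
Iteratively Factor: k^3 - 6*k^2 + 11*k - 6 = (k - 1)*(k^2 - 5*k + 6) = (k - 2)*(k - 1)*(k - 3)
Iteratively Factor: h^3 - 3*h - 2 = (h + 1)*(h^2 - h - 2) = (h - 2)*(h + 1)*(h + 1)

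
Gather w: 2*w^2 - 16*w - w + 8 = 2*w^2 - 17*w + 8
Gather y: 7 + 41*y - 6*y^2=-6*y^2 + 41*y + 7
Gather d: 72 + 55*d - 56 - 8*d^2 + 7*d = -8*d^2 + 62*d + 16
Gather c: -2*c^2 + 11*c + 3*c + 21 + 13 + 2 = -2*c^2 + 14*c + 36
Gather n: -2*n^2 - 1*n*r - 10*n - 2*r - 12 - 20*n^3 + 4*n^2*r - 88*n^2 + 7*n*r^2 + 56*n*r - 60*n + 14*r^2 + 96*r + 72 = -20*n^3 + n^2*(4*r - 90) + n*(7*r^2 + 55*r - 70) + 14*r^2 + 94*r + 60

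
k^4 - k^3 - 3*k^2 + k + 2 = (k - 2)*(k - 1)*(k + 1)^2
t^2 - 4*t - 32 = (t - 8)*(t + 4)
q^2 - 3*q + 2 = (q - 2)*(q - 1)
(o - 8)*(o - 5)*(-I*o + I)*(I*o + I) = o^4 - 13*o^3 + 39*o^2 + 13*o - 40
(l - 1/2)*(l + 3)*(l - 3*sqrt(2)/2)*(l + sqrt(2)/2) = l^4 - sqrt(2)*l^3 + 5*l^3/2 - 5*sqrt(2)*l^2/2 - 3*l^2 - 15*l/4 + 3*sqrt(2)*l/2 + 9/4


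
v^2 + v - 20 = (v - 4)*(v + 5)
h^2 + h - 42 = (h - 6)*(h + 7)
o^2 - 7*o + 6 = (o - 6)*(o - 1)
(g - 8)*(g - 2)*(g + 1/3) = g^3 - 29*g^2/3 + 38*g/3 + 16/3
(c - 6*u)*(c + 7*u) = c^2 + c*u - 42*u^2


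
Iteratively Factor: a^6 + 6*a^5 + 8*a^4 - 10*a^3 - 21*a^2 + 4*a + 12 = (a + 3)*(a^5 + 3*a^4 - a^3 - 7*a^2 + 4) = (a + 2)*(a + 3)*(a^4 + a^3 - 3*a^2 - a + 2) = (a - 1)*(a + 2)*(a + 3)*(a^3 + 2*a^2 - a - 2) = (a - 1)*(a + 2)^2*(a + 3)*(a^2 - 1) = (a - 1)*(a + 1)*(a + 2)^2*(a + 3)*(a - 1)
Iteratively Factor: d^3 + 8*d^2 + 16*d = (d)*(d^2 + 8*d + 16) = d*(d + 4)*(d + 4)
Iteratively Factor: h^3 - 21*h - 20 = (h - 5)*(h^2 + 5*h + 4) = (h - 5)*(h + 4)*(h + 1)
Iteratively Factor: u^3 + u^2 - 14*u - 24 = (u + 2)*(u^2 - u - 12) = (u - 4)*(u + 2)*(u + 3)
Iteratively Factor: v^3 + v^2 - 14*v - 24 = (v + 3)*(v^2 - 2*v - 8) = (v + 2)*(v + 3)*(v - 4)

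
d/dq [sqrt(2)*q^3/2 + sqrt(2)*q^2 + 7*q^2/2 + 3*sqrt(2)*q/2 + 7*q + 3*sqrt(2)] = 3*sqrt(2)*q^2/2 + 2*sqrt(2)*q + 7*q + 3*sqrt(2)/2 + 7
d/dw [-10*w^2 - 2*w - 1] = -20*w - 2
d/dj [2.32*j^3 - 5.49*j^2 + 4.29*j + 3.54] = 6.96*j^2 - 10.98*j + 4.29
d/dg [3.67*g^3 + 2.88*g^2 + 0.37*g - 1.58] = 11.01*g^2 + 5.76*g + 0.37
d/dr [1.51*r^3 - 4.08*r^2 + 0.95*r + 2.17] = 4.53*r^2 - 8.16*r + 0.95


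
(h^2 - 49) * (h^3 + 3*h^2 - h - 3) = h^5 + 3*h^4 - 50*h^3 - 150*h^2 + 49*h + 147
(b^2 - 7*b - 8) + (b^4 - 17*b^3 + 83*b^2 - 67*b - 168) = b^4 - 17*b^3 + 84*b^2 - 74*b - 176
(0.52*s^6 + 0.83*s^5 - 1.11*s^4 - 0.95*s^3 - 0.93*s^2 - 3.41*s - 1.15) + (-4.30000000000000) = 0.52*s^6 + 0.83*s^5 - 1.11*s^4 - 0.95*s^3 - 0.93*s^2 - 3.41*s - 5.45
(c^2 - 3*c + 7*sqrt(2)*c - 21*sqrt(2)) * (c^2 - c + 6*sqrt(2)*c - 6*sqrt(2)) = c^4 - 4*c^3 + 13*sqrt(2)*c^3 - 52*sqrt(2)*c^2 + 87*c^2 - 336*c + 39*sqrt(2)*c + 252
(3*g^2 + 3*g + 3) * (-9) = -27*g^2 - 27*g - 27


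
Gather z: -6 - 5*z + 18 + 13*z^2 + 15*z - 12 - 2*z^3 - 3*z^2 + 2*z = -2*z^3 + 10*z^2 + 12*z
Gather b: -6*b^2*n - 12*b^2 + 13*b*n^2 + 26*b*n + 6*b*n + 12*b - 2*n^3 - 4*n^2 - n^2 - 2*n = b^2*(-6*n - 12) + b*(13*n^2 + 32*n + 12) - 2*n^3 - 5*n^2 - 2*n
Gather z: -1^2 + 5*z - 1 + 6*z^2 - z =6*z^2 + 4*z - 2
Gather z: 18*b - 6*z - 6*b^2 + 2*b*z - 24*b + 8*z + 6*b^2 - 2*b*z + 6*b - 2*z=0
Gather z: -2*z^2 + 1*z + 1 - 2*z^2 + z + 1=-4*z^2 + 2*z + 2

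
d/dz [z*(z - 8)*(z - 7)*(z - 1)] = 4*z^3 - 48*z^2 + 142*z - 56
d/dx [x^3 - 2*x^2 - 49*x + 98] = 3*x^2 - 4*x - 49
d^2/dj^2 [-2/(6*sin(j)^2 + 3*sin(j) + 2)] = 6*(48*sin(j)^4 + 18*sin(j)^3 - 85*sin(j)^2 - 38*sin(j) + 2)/(6*sin(j)^2 + 3*sin(j) + 2)^3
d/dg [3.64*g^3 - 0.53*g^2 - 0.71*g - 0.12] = 10.92*g^2 - 1.06*g - 0.71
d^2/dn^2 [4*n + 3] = 0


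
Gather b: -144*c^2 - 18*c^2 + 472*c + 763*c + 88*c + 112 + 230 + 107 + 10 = -162*c^2 + 1323*c + 459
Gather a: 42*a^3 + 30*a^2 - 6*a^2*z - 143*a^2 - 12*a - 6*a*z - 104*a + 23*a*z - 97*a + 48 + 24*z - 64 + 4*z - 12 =42*a^3 + a^2*(-6*z - 113) + a*(17*z - 213) + 28*z - 28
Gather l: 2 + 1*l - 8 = l - 6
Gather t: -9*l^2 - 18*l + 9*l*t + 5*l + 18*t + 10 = -9*l^2 - 13*l + t*(9*l + 18) + 10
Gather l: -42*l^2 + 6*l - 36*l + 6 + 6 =-42*l^2 - 30*l + 12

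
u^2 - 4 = (u - 2)*(u + 2)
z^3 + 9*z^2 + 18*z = z*(z + 3)*(z + 6)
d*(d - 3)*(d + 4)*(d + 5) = d^4 + 6*d^3 - 7*d^2 - 60*d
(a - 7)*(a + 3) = a^2 - 4*a - 21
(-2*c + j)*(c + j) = -2*c^2 - c*j + j^2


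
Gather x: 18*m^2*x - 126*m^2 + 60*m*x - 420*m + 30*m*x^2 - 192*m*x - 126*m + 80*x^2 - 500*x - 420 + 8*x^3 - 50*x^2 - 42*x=-126*m^2 - 546*m + 8*x^3 + x^2*(30*m + 30) + x*(18*m^2 - 132*m - 542) - 420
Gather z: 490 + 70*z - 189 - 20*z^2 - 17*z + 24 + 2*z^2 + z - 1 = -18*z^2 + 54*z + 324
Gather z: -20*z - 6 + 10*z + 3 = -10*z - 3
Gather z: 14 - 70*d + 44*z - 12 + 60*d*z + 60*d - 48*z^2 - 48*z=-10*d - 48*z^2 + z*(60*d - 4) + 2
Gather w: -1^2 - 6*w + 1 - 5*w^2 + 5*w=-5*w^2 - w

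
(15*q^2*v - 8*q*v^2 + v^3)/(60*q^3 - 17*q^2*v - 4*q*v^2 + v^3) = v/(4*q + v)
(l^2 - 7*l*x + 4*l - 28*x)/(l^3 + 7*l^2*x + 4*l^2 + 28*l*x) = (l - 7*x)/(l*(l + 7*x))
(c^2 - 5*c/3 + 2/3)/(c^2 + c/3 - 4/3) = (3*c - 2)/(3*c + 4)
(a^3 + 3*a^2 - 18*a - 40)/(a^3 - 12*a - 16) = (a + 5)/(a + 2)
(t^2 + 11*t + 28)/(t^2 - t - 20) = (t + 7)/(t - 5)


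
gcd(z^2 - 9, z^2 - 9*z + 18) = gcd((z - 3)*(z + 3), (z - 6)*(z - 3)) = z - 3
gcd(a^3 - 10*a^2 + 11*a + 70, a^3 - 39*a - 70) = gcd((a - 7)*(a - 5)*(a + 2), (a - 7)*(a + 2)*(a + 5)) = a^2 - 5*a - 14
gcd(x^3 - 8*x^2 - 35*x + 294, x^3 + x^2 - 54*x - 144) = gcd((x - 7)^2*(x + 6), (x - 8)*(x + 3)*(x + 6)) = x + 6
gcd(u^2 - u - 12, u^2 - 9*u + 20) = u - 4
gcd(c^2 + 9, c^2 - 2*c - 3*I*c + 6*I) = c - 3*I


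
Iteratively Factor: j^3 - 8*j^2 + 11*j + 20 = (j - 5)*(j^2 - 3*j - 4) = (j - 5)*(j - 4)*(j + 1)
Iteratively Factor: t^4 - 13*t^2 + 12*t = (t - 3)*(t^3 + 3*t^2 - 4*t) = t*(t - 3)*(t^2 + 3*t - 4) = t*(t - 3)*(t - 1)*(t + 4)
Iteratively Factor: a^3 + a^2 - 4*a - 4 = (a + 2)*(a^2 - a - 2) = (a + 1)*(a + 2)*(a - 2)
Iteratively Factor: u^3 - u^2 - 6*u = (u - 3)*(u^2 + 2*u) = u*(u - 3)*(u + 2)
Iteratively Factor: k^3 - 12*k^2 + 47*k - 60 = (k - 4)*(k^2 - 8*k + 15) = (k - 4)*(k - 3)*(k - 5)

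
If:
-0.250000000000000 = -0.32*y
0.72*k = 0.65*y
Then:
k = 0.71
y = 0.78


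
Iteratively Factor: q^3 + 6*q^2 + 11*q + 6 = (q + 3)*(q^2 + 3*q + 2) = (q + 1)*(q + 3)*(q + 2)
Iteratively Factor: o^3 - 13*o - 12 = (o + 3)*(o^2 - 3*o - 4) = (o + 1)*(o + 3)*(o - 4)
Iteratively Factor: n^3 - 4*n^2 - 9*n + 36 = (n - 4)*(n^2 - 9) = (n - 4)*(n - 3)*(n + 3)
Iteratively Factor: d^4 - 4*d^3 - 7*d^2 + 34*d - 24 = (d + 3)*(d^3 - 7*d^2 + 14*d - 8) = (d - 2)*(d + 3)*(d^2 - 5*d + 4) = (d - 4)*(d - 2)*(d + 3)*(d - 1)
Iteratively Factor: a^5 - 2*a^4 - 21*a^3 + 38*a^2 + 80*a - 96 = (a + 4)*(a^4 - 6*a^3 + 3*a^2 + 26*a - 24) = (a - 1)*(a + 4)*(a^3 - 5*a^2 - 2*a + 24) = (a - 1)*(a + 2)*(a + 4)*(a^2 - 7*a + 12) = (a - 3)*(a - 1)*(a + 2)*(a + 4)*(a - 4)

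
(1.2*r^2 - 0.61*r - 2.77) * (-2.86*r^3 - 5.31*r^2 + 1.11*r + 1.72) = -3.432*r^5 - 4.6274*r^4 + 12.4933*r^3 + 16.0956*r^2 - 4.1239*r - 4.7644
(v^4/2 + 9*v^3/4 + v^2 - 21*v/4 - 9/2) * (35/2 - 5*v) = -5*v^5/2 - 5*v^4/2 + 275*v^3/8 + 175*v^2/4 - 555*v/8 - 315/4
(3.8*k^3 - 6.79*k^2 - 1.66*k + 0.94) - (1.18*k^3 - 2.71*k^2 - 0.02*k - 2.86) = 2.62*k^3 - 4.08*k^2 - 1.64*k + 3.8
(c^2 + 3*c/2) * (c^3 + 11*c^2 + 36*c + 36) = c^5 + 25*c^4/2 + 105*c^3/2 + 90*c^2 + 54*c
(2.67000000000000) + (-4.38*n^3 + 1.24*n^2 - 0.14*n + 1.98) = -4.38*n^3 + 1.24*n^2 - 0.14*n + 4.65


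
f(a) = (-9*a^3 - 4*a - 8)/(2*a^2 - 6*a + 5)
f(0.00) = -1.60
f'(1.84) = 51.20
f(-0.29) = -0.96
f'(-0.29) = -1.90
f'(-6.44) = -4.08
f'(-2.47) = -3.14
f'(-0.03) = -2.57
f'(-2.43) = -3.12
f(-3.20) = 6.71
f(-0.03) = -1.52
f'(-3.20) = -3.46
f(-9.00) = 29.81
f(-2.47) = 4.29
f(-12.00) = 42.72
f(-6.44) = 19.13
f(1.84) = -97.68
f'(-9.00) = -4.25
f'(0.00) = -2.72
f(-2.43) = 4.17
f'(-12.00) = -4.34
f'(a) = (6 - 4*a)*(-9*a^3 - 4*a - 8)/(2*a^2 - 6*a + 5)^2 + (-27*a^2 - 4)/(2*a^2 - 6*a + 5) = (-18*a^4 + 108*a^3 - 127*a^2 + 32*a - 68)/(4*a^4 - 24*a^3 + 56*a^2 - 60*a + 25)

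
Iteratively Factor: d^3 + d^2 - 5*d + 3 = (d - 1)*(d^2 + 2*d - 3) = (d - 1)^2*(d + 3)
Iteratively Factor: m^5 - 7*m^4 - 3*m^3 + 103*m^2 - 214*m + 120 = (m - 1)*(m^4 - 6*m^3 - 9*m^2 + 94*m - 120) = (m - 5)*(m - 1)*(m^3 - m^2 - 14*m + 24) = (m - 5)*(m - 1)*(m + 4)*(m^2 - 5*m + 6) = (m - 5)*(m - 2)*(m - 1)*(m + 4)*(m - 3)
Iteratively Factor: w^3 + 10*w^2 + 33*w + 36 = (w + 3)*(w^2 + 7*w + 12) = (w + 3)^2*(w + 4)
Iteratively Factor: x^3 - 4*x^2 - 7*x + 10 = (x - 1)*(x^2 - 3*x - 10) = (x - 5)*(x - 1)*(x + 2)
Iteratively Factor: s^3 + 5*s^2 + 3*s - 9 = (s - 1)*(s^2 + 6*s + 9) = (s - 1)*(s + 3)*(s + 3)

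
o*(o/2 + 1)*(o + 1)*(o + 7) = o^4/2 + 5*o^3 + 23*o^2/2 + 7*o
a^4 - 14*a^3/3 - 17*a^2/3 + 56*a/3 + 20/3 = (a - 5)*(a - 2)*(a + 1/3)*(a + 2)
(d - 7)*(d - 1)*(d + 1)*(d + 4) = d^4 - 3*d^3 - 29*d^2 + 3*d + 28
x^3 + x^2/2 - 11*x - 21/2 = (x - 7/2)*(x + 1)*(x + 3)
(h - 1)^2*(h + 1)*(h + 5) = h^4 + 4*h^3 - 6*h^2 - 4*h + 5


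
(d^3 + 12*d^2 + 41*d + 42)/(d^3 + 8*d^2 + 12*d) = (d^2 + 10*d + 21)/(d*(d + 6))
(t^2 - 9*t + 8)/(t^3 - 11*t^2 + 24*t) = (t - 1)/(t*(t - 3))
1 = 1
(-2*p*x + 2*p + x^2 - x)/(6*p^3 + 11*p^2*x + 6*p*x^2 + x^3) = (-2*p*x + 2*p + x^2 - x)/(6*p^3 + 11*p^2*x + 6*p*x^2 + x^3)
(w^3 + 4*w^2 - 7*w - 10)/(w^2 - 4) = (w^2 + 6*w + 5)/(w + 2)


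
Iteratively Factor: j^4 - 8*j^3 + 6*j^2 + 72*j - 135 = (j + 3)*(j^3 - 11*j^2 + 39*j - 45) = (j - 5)*(j + 3)*(j^2 - 6*j + 9) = (j - 5)*(j - 3)*(j + 3)*(j - 3)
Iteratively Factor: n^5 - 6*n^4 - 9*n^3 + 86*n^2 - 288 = (n + 3)*(n^4 - 9*n^3 + 18*n^2 + 32*n - 96) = (n + 2)*(n + 3)*(n^3 - 11*n^2 + 40*n - 48) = (n - 4)*(n + 2)*(n + 3)*(n^2 - 7*n + 12) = (n - 4)^2*(n + 2)*(n + 3)*(n - 3)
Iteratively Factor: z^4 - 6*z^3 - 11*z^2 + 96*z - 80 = (z + 4)*(z^3 - 10*z^2 + 29*z - 20) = (z - 4)*(z + 4)*(z^2 - 6*z + 5) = (z - 4)*(z - 1)*(z + 4)*(z - 5)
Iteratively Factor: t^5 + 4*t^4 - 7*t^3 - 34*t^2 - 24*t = (t)*(t^4 + 4*t^3 - 7*t^2 - 34*t - 24) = t*(t + 4)*(t^3 - 7*t - 6) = t*(t + 2)*(t + 4)*(t^2 - 2*t - 3) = t*(t - 3)*(t + 2)*(t + 4)*(t + 1)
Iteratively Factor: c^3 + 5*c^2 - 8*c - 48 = (c + 4)*(c^2 + c - 12) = (c + 4)^2*(c - 3)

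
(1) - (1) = 0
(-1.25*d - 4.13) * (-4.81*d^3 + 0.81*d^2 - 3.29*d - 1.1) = 6.0125*d^4 + 18.8528*d^3 + 0.7672*d^2 + 14.9627*d + 4.543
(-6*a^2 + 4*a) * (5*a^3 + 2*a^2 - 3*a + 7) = -30*a^5 + 8*a^4 + 26*a^3 - 54*a^2 + 28*a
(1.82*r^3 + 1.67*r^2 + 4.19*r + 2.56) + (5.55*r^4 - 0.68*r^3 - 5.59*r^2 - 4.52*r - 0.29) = 5.55*r^4 + 1.14*r^3 - 3.92*r^2 - 0.329999999999999*r + 2.27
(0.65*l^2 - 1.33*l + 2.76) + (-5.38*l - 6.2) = 0.65*l^2 - 6.71*l - 3.44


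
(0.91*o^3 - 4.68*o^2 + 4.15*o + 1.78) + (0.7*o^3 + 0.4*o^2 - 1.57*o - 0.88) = 1.61*o^3 - 4.28*o^2 + 2.58*o + 0.9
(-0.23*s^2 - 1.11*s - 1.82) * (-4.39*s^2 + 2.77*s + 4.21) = 1.0097*s^4 + 4.2358*s^3 + 3.9468*s^2 - 9.7145*s - 7.6622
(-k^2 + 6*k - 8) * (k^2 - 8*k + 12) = -k^4 + 14*k^3 - 68*k^2 + 136*k - 96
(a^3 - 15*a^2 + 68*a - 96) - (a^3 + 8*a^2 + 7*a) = -23*a^2 + 61*a - 96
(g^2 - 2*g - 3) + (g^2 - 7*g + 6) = 2*g^2 - 9*g + 3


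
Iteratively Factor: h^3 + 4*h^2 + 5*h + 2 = (h + 1)*(h^2 + 3*h + 2) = (h + 1)*(h + 2)*(h + 1)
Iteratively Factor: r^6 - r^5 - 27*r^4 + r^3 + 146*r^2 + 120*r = (r + 1)*(r^5 - 2*r^4 - 25*r^3 + 26*r^2 + 120*r) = r*(r + 1)*(r^4 - 2*r^3 - 25*r^2 + 26*r + 120) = r*(r - 3)*(r + 1)*(r^3 + r^2 - 22*r - 40) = r*(r - 3)*(r + 1)*(r + 2)*(r^2 - r - 20) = r*(r - 3)*(r + 1)*(r + 2)*(r + 4)*(r - 5)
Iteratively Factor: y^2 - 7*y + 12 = (y - 3)*(y - 4)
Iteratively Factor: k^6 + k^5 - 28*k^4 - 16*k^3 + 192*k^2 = (k)*(k^5 + k^4 - 28*k^3 - 16*k^2 + 192*k) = k*(k - 3)*(k^4 + 4*k^3 - 16*k^2 - 64*k) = k*(k - 4)*(k - 3)*(k^3 + 8*k^2 + 16*k) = k*(k - 4)*(k - 3)*(k + 4)*(k^2 + 4*k) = k^2*(k - 4)*(k - 3)*(k + 4)*(k + 4)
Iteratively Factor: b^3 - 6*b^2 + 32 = (b + 2)*(b^2 - 8*b + 16) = (b - 4)*(b + 2)*(b - 4)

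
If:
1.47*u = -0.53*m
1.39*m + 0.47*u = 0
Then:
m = 0.00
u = 0.00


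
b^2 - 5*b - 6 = (b - 6)*(b + 1)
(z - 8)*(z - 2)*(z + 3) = z^3 - 7*z^2 - 14*z + 48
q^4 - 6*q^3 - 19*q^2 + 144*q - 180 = (q - 6)*(q - 3)*(q - 2)*(q + 5)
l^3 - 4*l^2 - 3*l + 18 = (l - 3)^2*(l + 2)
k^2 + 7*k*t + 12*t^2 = (k + 3*t)*(k + 4*t)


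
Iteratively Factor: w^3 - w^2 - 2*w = (w - 2)*(w^2 + w) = w*(w - 2)*(w + 1)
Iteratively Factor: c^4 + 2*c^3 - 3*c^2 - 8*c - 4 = (c + 1)*(c^3 + c^2 - 4*c - 4) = (c - 2)*(c + 1)*(c^2 + 3*c + 2) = (c - 2)*(c + 1)*(c + 2)*(c + 1)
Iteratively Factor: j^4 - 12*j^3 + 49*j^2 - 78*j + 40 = (j - 1)*(j^3 - 11*j^2 + 38*j - 40) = (j - 2)*(j - 1)*(j^2 - 9*j + 20) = (j - 5)*(j - 2)*(j - 1)*(j - 4)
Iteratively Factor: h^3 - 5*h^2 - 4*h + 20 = (h - 5)*(h^2 - 4) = (h - 5)*(h + 2)*(h - 2)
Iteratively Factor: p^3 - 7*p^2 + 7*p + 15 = (p + 1)*(p^2 - 8*p + 15) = (p - 5)*(p + 1)*(p - 3)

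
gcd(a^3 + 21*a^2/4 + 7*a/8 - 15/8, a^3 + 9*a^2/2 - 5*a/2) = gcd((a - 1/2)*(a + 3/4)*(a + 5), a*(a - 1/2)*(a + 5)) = a^2 + 9*a/2 - 5/2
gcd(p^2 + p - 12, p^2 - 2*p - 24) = p + 4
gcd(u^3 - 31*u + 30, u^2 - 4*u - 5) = u - 5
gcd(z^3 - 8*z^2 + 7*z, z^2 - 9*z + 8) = z - 1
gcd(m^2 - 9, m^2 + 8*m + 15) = m + 3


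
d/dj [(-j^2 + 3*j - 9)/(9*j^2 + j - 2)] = (-28*j^2 + 166*j + 3)/(81*j^4 + 18*j^3 - 35*j^2 - 4*j + 4)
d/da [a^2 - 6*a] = 2*a - 6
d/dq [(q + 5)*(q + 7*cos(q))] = q - (q + 5)*(7*sin(q) - 1) + 7*cos(q)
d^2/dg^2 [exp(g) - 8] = exp(g)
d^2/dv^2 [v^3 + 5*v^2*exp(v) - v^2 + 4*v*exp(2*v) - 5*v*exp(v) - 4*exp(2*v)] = 5*v^2*exp(v) + 16*v*exp(2*v) + 15*v*exp(v) + 6*v - 2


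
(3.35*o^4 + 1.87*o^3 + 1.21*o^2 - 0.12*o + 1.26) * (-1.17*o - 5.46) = -3.9195*o^5 - 20.4789*o^4 - 11.6259*o^3 - 6.4662*o^2 - 0.819*o - 6.8796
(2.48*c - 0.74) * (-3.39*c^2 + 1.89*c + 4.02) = -8.4072*c^3 + 7.1958*c^2 + 8.571*c - 2.9748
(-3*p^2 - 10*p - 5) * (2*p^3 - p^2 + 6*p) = -6*p^5 - 17*p^4 - 18*p^3 - 55*p^2 - 30*p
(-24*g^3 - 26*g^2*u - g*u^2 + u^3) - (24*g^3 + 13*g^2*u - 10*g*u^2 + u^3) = -48*g^3 - 39*g^2*u + 9*g*u^2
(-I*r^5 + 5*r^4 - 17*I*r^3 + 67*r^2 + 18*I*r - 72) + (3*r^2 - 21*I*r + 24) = -I*r^5 + 5*r^4 - 17*I*r^3 + 70*r^2 - 3*I*r - 48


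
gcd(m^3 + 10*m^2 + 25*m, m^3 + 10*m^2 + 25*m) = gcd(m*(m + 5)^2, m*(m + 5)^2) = m^3 + 10*m^2 + 25*m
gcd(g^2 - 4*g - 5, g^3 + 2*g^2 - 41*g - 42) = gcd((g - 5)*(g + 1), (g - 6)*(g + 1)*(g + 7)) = g + 1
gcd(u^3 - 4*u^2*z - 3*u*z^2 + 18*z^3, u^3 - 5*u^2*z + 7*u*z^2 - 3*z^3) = -u + 3*z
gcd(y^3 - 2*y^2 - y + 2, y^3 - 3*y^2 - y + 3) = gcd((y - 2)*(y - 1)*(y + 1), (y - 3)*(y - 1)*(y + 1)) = y^2 - 1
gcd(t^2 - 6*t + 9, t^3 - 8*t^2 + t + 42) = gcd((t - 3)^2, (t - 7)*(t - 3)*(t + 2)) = t - 3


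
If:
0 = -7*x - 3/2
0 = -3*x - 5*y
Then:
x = -3/14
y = 9/70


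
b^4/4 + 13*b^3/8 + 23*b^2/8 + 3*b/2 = b*(b/4 + 1)*(b + 1)*(b + 3/2)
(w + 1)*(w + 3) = w^2 + 4*w + 3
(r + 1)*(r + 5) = r^2 + 6*r + 5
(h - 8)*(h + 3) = h^2 - 5*h - 24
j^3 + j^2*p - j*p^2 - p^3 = (j - p)*(j + p)^2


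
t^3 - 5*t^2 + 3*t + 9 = (t - 3)^2*(t + 1)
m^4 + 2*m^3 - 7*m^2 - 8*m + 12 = (m - 2)*(m - 1)*(m + 2)*(m + 3)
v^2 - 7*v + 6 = (v - 6)*(v - 1)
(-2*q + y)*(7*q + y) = -14*q^2 + 5*q*y + y^2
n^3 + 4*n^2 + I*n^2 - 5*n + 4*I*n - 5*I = (n - 1)*(n + 5)*(n + I)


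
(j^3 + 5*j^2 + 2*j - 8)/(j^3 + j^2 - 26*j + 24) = (j^2 + 6*j + 8)/(j^2 + 2*j - 24)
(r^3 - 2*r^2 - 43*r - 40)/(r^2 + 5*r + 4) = (r^2 - 3*r - 40)/(r + 4)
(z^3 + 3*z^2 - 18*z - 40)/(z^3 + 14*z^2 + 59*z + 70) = (z - 4)/(z + 7)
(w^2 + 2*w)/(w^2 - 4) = w/(w - 2)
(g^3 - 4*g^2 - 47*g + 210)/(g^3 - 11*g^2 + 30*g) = (g + 7)/g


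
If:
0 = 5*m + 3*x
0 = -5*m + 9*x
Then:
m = 0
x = 0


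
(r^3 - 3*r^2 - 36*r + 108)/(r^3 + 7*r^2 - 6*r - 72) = (r - 6)/(r + 4)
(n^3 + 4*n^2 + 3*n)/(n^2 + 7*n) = (n^2 + 4*n + 3)/(n + 7)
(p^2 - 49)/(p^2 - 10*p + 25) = (p^2 - 49)/(p^2 - 10*p + 25)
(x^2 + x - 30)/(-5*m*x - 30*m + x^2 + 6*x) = (x - 5)/(-5*m + x)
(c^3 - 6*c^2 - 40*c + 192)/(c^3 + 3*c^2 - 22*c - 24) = (c - 8)/(c + 1)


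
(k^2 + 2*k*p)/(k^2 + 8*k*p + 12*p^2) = k/(k + 6*p)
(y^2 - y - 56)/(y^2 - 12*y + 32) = (y + 7)/(y - 4)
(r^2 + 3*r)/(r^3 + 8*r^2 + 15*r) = 1/(r + 5)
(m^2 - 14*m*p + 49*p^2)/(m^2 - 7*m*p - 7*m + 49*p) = (m - 7*p)/(m - 7)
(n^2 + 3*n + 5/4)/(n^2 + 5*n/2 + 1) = (n + 5/2)/(n + 2)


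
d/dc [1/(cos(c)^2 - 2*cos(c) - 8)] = 2*(cos(c) - 1)*sin(c)/(sin(c)^2 + 2*cos(c) + 7)^2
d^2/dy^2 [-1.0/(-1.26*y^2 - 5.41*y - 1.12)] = (-3.1752*y^2 - 13.6332*y + 1.0*(2.52*y + 5.41)*(5.04*y + 10.82) - 2.8224)/(1.26*y^2 + 5.41*y + 1.12)^3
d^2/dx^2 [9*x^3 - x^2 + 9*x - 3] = 54*x - 2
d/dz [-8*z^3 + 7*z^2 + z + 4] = -24*z^2 + 14*z + 1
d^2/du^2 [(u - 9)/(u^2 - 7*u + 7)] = 2*((16 - 3*u)*(u^2 - 7*u + 7) + (u - 9)*(2*u - 7)^2)/(u^2 - 7*u + 7)^3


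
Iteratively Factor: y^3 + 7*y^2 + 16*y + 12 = (y + 2)*(y^2 + 5*y + 6) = (y + 2)*(y + 3)*(y + 2)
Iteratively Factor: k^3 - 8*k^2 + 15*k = (k)*(k^2 - 8*k + 15) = k*(k - 5)*(k - 3)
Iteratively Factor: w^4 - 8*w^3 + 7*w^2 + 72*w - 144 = (w - 3)*(w^3 - 5*w^2 - 8*w + 48) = (w - 4)*(w - 3)*(w^2 - w - 12) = (w - 4)*(w - 3)*(w + 3)*(w - 4)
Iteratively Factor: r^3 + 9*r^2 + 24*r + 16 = (r + 1)*(r^2 + 8*r + 16) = (r + 1)*(r + 4)*(r + 4)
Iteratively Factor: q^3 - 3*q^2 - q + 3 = (q - 1)*(q^2 - 2*q - 3) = (q - 1)*(q + 1)*(q - 3)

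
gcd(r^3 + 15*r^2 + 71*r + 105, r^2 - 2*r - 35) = r + 5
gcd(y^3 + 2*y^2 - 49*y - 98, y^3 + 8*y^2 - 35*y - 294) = y + 7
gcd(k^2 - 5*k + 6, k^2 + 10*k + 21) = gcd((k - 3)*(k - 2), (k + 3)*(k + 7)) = 1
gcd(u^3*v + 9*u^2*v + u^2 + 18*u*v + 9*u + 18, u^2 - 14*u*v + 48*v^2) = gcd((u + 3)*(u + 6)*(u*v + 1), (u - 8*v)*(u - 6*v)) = 1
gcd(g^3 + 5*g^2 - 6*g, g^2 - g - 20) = 1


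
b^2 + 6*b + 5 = (b + 1)*(b + 5)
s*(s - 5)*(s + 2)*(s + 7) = s^4 + 4*s^3 - 31*s^2 - 70*s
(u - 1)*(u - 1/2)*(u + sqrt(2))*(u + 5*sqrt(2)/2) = u^4 - 3*u^3/2 + 7*sqrt(2)*u^3/2 - 21*sqrt(2)*u^2/4 + 11*u^2/2 - 15*u/2 + 7*sqrt(2)*u/4 + 5/2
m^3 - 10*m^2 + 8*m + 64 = (m - 8)*(m - 4)*(m + 2)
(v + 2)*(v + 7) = v^2 + 9*v + 14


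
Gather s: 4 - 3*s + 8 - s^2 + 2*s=-s^2 - s + 12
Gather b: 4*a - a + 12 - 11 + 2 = 3*a + 3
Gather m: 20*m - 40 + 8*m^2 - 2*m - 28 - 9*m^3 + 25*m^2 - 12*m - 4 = -9*m^3 + 33*m^2 + 6*m - 72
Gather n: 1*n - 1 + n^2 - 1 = n^2 + n - 2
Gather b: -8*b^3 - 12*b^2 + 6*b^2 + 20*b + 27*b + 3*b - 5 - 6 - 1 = -8*b^3 - 6*b^2 + 50*b - 12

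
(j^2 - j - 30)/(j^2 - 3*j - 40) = (j - 6)/(j - 8)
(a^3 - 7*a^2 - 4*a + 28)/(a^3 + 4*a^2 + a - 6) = (a^2 - 9*a + 14)/(a^2 + 2*a - 3)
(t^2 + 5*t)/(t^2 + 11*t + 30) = t/(t + 6)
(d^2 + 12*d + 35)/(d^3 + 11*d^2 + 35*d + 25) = (d + 7)/(d^2 + 6*d + 5)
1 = 1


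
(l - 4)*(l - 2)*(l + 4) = l^3 - 2*l^2 - 16*l + 32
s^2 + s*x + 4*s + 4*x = (s + 4)*(s + x)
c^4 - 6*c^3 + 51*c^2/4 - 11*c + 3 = (c - 2)^2*(c - 3/2)*(c - 1/2)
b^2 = b^2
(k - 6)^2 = k^2 - 12*k + 36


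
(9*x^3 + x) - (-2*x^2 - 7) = 9*x^3 + 2*x^2 + x + 7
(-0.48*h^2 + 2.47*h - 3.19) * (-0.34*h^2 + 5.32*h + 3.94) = 0.1632*h^4 - 3.3934*h^3 + 12.3338*h^2 - 7.239*h - 12.5686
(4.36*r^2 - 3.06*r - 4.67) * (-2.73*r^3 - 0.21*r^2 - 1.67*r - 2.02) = -11.9028*r^5 + 7.4382*r^4 + 6.1105*r^3 - 2.7163*r^2 + 13.9801*r + 9.4334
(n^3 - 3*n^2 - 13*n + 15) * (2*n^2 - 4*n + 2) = 2*n^5 - 10*n^4 - 12*n^3 + 76*n^2 - 86*n + 30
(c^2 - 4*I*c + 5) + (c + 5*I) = c^2 + c - 4*I*c + 5 + 5*I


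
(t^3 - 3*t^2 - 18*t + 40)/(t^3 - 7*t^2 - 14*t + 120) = (t - 2)/(t - 6)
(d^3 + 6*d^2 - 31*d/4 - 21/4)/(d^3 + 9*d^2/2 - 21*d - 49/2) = (4*d^2 - 4*d - 3)/(2*(2*d^2 - 5*d - 7))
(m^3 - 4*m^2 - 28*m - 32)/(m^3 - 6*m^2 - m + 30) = (m^2 - 6*m - 16)/(m^2 - 8*m + 15)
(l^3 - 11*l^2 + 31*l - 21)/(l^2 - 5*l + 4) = (l^2 - 10*l + 21)/(l - 4)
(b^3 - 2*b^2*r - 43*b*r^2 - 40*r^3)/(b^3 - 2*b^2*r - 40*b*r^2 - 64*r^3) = (b^2 + 6*b*r + 5*r^2)/(b^2 + 6*b*r + 8*r^2)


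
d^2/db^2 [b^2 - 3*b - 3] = 2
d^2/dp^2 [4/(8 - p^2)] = 8*(-3*p^2 - 8)/(p^2 - 8)^3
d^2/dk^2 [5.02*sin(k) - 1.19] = -5.02*sin(k)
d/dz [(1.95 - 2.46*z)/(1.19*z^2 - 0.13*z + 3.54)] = (2.9274*z^2 - 4.641*z - 8.4549)/(1.4161*z^4 - 0.3094*z^3 + 8.4421*z^2 - 0.9204*z + 12.5316)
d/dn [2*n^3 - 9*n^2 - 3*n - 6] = 6*n^2 - 18*n - 3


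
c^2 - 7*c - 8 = (c - 8)*(c + 1)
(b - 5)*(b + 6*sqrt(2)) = b^2 - 5*b + 6*sqrt(2)*b - 30*sqrt(2)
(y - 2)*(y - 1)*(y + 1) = y^3 - 2*y^2 - y + 2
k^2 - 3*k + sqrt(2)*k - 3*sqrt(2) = (k - 3)*(k + sqrt(2))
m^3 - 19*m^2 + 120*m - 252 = (m - 7)*(m - 6)^2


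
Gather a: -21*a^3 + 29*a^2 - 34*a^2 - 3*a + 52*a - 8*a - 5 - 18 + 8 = -21*a^3 - 5*a^2 + 41*a - 15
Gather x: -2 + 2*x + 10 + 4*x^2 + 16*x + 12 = 4*x^2 + 18*x + 20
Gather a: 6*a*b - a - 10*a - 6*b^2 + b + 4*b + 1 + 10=a*(6*b - 11) - 6*b^2 + 5*b + 11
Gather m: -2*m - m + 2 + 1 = 3 - 3*m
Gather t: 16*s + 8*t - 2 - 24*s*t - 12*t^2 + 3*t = 16*s - 12*t^2 + t*(11 - 24*s) - 2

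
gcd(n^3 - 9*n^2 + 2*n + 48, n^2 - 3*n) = n - 3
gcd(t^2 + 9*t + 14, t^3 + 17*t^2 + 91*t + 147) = t + 7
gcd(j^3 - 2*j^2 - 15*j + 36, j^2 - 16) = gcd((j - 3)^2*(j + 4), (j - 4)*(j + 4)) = j + 4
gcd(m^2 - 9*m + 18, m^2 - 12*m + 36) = m - 6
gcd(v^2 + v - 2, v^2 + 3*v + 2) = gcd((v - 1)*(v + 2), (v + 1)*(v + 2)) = v + 2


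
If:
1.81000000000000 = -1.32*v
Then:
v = -1.37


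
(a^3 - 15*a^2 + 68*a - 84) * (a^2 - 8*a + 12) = a^5 - 23*a^4 + 200*a^3 - 808*a^2 + 1488*a - 1008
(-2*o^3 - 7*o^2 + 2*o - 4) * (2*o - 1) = -4*o^4 - 12*o^3 + 11*o^2 - 10*o + 4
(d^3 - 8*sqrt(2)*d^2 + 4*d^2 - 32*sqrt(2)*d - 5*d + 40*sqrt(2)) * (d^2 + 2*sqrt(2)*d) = d^5 - 6*sqrt(2)*d^4 + 4*d^4 - 37*d^3 - 24*sqrt(2)*d^3 - 128*d^2 + 30*sqrt(2)*d^2 + 160*d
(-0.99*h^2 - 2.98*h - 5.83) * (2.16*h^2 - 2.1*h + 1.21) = -2.1384*h^4 - 4.3578*h^3 - 7.5327*h^2 + 8.6372*h - 7.0543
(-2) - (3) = -5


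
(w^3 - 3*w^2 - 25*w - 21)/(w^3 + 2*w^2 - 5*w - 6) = (w - 7)/(w - 2)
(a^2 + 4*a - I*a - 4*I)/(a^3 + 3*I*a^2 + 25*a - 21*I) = (a + 4)/(a^2 + 4*I*a + 21)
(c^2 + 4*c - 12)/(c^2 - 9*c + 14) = (c + 6)/(c - 7)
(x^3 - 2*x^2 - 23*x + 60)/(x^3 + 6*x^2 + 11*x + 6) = (x^3 - 2*x^2 - 23*x + 60)/(x^3 + 6*x^2 + 11*x + 6)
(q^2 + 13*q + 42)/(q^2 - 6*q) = (q^2 + 13*q + 42)/(q*(q - 6))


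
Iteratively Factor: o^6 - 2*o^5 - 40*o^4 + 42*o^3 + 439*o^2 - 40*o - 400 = (o - 1)*(o^5 - o^4 - 41*o^3 + o^2 + 440*o + 400) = (o - 1)*(o + 4)*(o^4 - 5*o^3 - 21*o^2 + 85*o + 100) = (o - 1)*(o + 4)^2*(o^3 - 9*o^2 + 15*o + 25) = (o - 5)*(o - 1)*(o + 4)^2*(o^2 - 4*o - 5) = (o - 5)^2*(o - 1)*(o + 4)^2*(o + 1)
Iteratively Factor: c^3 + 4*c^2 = (c + 4)*(c^2) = c*(c + 4)*(c)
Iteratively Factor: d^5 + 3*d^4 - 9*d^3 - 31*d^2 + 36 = (d + 3)*(d^4 - 9*d^2 - 4*d + 12) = (d + 2)*(d + 3)*(d^3 - 2*d^2 - 5*d + 6) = (d + 2)^2*(d + 3)*(d^2 - 4*d + 3) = (d - 3)*(d + 2)^2*(d + 3)*(d - 1)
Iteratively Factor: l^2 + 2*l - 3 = (l + 3)*(l - 1)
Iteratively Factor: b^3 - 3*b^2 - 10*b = (b)*(b^2 - 3*b - 10) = b*(b - 5)*(b + 2)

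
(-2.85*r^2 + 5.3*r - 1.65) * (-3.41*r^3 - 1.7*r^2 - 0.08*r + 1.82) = 9.7185*r^5 - 13.228*r^4 - 3.1555*r^3 - 2.806*r^2 + 9.778*r - 3.003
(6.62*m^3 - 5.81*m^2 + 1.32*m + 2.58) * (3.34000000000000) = 22.1108*m^3 - 19.4054*m^2 + 4.4088*m + 8.6172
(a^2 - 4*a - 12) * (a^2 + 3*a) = a^4 - a^3 - 24*a^2 - 36*a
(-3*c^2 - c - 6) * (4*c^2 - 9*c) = -12*c^4 + 23*c^3 - 15*c^2 + 54*c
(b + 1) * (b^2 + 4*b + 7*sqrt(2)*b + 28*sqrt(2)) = b^3 + 5*b^2 + 7*sqrt(2)*b^2 + 4*b + 35*sqrt(2)*b + 28*sqrt(2)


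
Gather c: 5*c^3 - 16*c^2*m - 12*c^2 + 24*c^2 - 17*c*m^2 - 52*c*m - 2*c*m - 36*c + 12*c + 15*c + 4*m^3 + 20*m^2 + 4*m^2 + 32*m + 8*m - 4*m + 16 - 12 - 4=5*c^3 + c^2*(12 - 16*m) + c*(-17*m^2 - 54*m - 9) + 4*m^3 + 24*m^2 + 36*m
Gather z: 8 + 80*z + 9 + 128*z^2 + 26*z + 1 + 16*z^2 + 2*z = 144*z^2 + 108*z + 18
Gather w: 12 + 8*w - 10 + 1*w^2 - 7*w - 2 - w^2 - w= 0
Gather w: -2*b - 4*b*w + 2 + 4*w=-2*b + w*(4 - 4*b) + 2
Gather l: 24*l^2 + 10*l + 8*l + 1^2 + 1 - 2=24*l^2 + 18*l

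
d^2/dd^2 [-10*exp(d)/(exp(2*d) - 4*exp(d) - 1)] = 10*(8*(exp(d) - 2)^2*exp(2*d) + 4*(2*exp(d) - 3)*(-exp(2*d) + 4*exp(d) + 1)*exp(d) + (-exp(2*d) + 4*exp(d) + 1)^2)*exp(d)/(-exp(2*d) + 4*exp(d) + 1)^3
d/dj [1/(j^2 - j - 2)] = (1 - 2*j)/(-j^2 + j + 2)^2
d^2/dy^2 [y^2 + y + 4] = 2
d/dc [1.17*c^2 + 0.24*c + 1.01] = 2.34*c + 0.24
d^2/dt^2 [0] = 0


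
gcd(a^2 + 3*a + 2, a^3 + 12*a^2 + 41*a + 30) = a + 1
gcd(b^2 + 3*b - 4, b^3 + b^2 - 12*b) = b + 4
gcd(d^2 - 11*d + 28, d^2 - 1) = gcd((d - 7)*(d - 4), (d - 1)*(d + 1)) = 1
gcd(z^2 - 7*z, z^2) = z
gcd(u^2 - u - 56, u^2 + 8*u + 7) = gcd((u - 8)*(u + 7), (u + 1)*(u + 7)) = u + 7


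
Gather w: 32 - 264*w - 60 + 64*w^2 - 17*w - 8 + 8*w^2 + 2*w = 72*w^2 - 279*w - 36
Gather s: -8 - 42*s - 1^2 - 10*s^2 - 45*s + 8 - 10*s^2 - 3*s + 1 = -20*s^2 - 90*s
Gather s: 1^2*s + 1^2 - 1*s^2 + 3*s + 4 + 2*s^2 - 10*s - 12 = s^2 - 6*s - 7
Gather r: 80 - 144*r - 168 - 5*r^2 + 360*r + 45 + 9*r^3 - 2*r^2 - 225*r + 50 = 9*r^3 - 7*r^2 - 9*r + 7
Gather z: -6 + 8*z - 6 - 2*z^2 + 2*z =-2*z^2 + 10*z - 12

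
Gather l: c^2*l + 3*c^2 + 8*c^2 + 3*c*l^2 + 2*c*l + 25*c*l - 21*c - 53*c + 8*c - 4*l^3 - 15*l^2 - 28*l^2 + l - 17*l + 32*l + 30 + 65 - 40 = 11*c^2 - 66*c - 4*l^3 + l^2*(3*c - 43) + l*(c^2 + 27*c + 16) + 55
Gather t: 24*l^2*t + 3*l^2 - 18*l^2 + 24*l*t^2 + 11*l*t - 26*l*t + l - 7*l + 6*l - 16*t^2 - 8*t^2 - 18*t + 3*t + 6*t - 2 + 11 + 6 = -15*l^2 + t^2*(24*l - 24) + t*(24*l^2 - 15*l - 9) + 15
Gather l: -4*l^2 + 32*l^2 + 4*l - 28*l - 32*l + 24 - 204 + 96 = 28*l^2 - 56*l - 84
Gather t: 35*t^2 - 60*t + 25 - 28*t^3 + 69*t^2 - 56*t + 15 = -28*t^3 + 104*t^2 - 116*t + 40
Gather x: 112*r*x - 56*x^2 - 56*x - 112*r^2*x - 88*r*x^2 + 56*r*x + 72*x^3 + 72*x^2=72*x^3 + x^2*(16 - 88*r) + x*(-112*r^2 + 168*r - 56)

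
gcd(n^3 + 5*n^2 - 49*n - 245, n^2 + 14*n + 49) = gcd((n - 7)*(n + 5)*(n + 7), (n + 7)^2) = n + 7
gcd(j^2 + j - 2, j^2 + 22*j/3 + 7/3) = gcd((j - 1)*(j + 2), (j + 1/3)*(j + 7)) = 1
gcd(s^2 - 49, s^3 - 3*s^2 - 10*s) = 1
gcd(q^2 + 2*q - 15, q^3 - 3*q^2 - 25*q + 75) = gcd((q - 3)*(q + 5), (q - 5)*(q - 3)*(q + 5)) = q^2 + 2*q - 15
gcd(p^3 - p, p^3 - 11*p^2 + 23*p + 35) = p + 1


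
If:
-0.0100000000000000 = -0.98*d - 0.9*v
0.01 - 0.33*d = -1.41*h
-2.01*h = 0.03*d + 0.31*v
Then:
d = 0.07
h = 0.01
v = -0.06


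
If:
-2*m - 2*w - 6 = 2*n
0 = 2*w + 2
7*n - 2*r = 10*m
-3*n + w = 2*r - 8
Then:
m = -27/20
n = -13/20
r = 179/40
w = -1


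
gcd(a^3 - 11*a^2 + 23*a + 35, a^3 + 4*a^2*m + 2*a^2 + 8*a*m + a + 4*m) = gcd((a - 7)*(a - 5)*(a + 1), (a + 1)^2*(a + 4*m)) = a + 1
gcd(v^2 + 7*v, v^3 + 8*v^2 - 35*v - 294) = v + 7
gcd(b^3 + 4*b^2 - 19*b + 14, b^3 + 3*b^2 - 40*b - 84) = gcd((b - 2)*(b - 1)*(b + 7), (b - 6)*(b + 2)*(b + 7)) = b + 7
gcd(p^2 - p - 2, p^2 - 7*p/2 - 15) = 1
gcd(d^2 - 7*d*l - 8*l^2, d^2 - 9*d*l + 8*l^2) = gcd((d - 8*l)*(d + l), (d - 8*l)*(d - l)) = d - 8*l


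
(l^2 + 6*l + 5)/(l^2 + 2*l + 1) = (l + 5)/(l + 1)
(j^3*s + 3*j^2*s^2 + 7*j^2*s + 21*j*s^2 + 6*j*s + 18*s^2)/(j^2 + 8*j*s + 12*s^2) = s*(j^3 + 3*j^2*s + 7*j^2 + 21*j*s + 6*j + 18*s)/(j^2 + 8*j*s + 12*s^2)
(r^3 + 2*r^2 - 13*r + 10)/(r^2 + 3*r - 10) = r - 1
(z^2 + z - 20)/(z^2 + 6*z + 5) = (z - 4)/(z + 1)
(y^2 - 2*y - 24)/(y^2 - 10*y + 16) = (y^2 - 2*y - 24)/(y^2 - 10*y + 16)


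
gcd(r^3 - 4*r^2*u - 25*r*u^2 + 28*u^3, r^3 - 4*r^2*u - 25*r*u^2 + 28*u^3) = r^3 - 4*r^2*u - 25*r*u^2 + 28*u^3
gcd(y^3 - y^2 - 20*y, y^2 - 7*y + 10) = y - 5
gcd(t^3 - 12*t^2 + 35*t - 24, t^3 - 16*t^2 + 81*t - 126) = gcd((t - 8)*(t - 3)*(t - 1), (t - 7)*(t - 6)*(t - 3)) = t - 3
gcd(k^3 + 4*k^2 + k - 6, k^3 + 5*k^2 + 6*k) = k^2 + 5*k + 6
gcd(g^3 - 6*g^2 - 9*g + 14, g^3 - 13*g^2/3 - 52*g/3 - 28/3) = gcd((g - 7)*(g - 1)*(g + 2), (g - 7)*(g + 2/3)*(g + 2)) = g^2 - 5*g - 14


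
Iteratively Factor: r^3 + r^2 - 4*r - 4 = (r + 1)*(r^2 - 4) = (r - 2)*(r + 1)*(r + 2)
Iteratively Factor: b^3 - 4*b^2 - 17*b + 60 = (b + 4)*(b^2 - 8*b + 15) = (b - 3)*(b + 4)*(b - 5)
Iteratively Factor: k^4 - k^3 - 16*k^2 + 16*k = (k + 4)*(k^3 - 5*k^2 + 4*k) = (k - 1)*(k + 4)*(k^2 - 4*k) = k*(k - 1)*(k + 4)*(k - 4)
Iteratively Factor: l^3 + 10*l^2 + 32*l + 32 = (l + 4)*(l^2 + 6*l + 8) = (l + 2)*(l + 4)*(l + 4)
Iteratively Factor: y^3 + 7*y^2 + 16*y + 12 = (y + 2)*(y^2 + 5*y + 6) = (y + 2)*(y + 3)*(y + 2)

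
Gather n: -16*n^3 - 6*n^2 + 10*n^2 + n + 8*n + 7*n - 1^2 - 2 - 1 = -16*n^3 + 4*n^2 + 16*n - 4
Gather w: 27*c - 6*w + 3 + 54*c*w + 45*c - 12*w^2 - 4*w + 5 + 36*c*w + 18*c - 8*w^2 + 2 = 90*c - 20*w^2 + w*(90*c - 10) + 10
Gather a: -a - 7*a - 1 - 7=-8*a - 8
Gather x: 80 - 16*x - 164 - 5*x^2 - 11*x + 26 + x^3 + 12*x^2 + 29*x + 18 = x^3 + 7*x^2 + 2*x - 40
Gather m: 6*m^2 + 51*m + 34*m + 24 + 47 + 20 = 6*m^2 + 85*m + 91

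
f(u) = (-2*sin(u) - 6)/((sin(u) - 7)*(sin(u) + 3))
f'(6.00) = 0.04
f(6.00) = 0.27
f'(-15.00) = -0.03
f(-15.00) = 0.26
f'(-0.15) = 0.04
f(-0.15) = 0.28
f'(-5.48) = 0.04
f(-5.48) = 0.32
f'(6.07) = 0.04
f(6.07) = 0.28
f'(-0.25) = 0.04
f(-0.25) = 0.28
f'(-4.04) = -0.03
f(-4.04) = 0.32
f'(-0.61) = 0.03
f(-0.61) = 0.26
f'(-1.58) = -0.00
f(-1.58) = 0.25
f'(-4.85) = 0.01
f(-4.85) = 0.33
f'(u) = -(-2*sin(u) - 6)*cos(u)/((sin(u) - 7)*(sin(u) + 3)^2) - (-2*sin(u) - 6)*cos(u)/((sin(u) - 7)^2*(sin(u) + 3)) - 2*cos(u)/((sin(u) - 7)*(sin(u) + 3))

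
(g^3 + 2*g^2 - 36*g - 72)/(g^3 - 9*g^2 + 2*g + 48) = (g^2 - 36)/(g^2 - 11*g + 24)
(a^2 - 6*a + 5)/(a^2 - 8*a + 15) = (a - 1)/(a - 3)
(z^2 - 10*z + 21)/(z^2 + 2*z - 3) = (z^2 - 10*z + 21)/(z^2 + 2*z - 3)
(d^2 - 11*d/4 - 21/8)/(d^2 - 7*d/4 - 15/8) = (2*d - 7)/(2*d - 5)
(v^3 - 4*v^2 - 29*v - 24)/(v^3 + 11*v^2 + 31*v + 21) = (v - 8)/(v + 7)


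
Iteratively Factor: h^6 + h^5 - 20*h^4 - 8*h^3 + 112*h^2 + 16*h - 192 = (h - 3)*(h^5 + 4*h^4 - 8*h^3 - 32*h^2 + 16*h + 64) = (h - 3)*(h + 2)*(h^4 + 2*h^3 - 12*h^2 - 8*h + 32) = (h - 3)*(h - 2)*(h + 2)*(h^3 + 4*h^2 - 4*h - 16) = (h - 3)*(h - 2)*(h + 2)^2*(h^2 + 2*h - 8) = (h - 3)*(h - 2)^2*(h + 2)^2*(h + 4)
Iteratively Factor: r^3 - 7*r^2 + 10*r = (r - 2)*(r^2 - 5*r) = r*(r - 2)*(r - 5)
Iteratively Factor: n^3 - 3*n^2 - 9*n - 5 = (n - 5)*(n^2 + 2*n + 1) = (n - 5)*(n + 1)*(n + 1)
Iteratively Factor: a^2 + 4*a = (a)*(a + 4)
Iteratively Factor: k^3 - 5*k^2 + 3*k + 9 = (k - 3)*(k^2 - 2*k - 3) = (k - 3)*(k + 1)*(k - 3)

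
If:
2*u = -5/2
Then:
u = -5/4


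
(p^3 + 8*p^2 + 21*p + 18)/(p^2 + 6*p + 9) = p + 2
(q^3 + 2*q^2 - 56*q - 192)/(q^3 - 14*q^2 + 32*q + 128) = (q^2 + 10*q + 24)/(q^2 - 6*q - 16)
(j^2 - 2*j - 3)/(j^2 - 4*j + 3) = (j + 1)/(j - 1)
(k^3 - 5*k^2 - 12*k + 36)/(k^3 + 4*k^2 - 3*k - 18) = (k - 6)/(k + 3)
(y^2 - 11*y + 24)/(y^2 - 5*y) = (y^2 - 11*y + 24)/(y*(y - 5))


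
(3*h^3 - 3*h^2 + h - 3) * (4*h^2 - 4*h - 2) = 12*h^5 - 24*h^4 + 10*h^3 - 10*h^2 + 10*h + 6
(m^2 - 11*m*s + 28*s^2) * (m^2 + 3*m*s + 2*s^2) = m^4 - 8*m^3*s - 3*m^2*s^2 + 62*m*s^3 + 56*s^4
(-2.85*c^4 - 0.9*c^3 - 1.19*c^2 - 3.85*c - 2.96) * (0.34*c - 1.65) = -0.969*c^5 + 4.3965*c^4 + 1.0804*c^3 + 0.6545*c^2 + 5.3461*c + 4.884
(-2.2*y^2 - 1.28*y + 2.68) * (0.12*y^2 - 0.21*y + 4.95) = -0.264*y^4 + 0.3084*y^3 - 10.2996*y^2 - 6.8988*y + 13.266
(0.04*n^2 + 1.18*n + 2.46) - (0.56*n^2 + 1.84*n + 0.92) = -0.52*n^2 - 0.66*n + 1.54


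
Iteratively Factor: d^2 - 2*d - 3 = (d - 3)*(d + 1)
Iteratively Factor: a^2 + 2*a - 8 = (a - 2)*(a + 4)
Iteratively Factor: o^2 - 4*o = (o - 4)*(o)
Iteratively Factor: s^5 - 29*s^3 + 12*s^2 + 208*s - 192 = (s - 1)*(s^4 + s^3 - 28*s^2 - 16*s + 192) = (s - 4)*(s - 1)*(s^3 + 5*s^2 - 8*s - 48) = (s - 4)*(s - 3)*(s - 1)*(s^2 + 8*s + 16) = (s - 4)*(s - 3)*(s - 1)*(s + 4)*(s + 4)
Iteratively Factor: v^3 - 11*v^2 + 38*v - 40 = (v - 4)*(v^2 - 7*v + 10) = (v - 5)*(v - 4)*(v - 2)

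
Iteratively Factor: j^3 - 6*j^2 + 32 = (j + 2)*(j^2 - 8*j + 16) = (j - 4)*(j + 2)*(j - 4)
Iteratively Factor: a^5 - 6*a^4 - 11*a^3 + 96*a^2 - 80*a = (a + 4)*(a^4 - 10*a^3 + 29*a^2 - 20*a) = (a - 4)*(a + 4)*(a^3 - 6*a^2 + 5*a) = (a - 5)*(a - 4)*(a + 4)*(a^2 - a) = (a - 5)*(a - 4)*(a - 1)*(a + 4)*(a)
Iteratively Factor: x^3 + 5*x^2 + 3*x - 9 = (x - 1)*(x^2 + 6*x + 9) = (x - 1)*(x + 3)*(x + 3)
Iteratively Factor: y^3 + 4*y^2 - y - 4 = (y + 4)*(y^2 - 1) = (y - 1)*(y + 4)*(y + 1)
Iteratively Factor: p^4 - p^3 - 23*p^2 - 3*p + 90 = (p - 2)*(p^3 + p^2 - 21*p - 45) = (p - 2)*(p + 3)*(p^2 - 2*p - 15) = (p - 5)*(p - 2)*(p + 3)*(p + 3)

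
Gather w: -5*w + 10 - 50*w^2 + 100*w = -50*w^2 + 95*w + 10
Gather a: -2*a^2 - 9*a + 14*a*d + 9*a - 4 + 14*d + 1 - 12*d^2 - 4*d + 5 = -2*a^2 + 14*a*d - 12*d^2 + 10*d + 2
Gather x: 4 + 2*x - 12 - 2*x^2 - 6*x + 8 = -2*x^2 - 4*x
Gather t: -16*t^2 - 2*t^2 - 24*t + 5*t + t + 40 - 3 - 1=-18*t^2 - 18*t + 36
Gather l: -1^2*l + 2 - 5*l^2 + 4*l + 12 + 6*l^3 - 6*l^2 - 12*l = 6*l^3 - 11*l^2 - 9*l + 14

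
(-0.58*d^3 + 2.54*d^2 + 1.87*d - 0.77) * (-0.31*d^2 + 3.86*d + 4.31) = 0.1798*d^5 - 3.0262*d^4 + 6.7249*d^3 + 18.4043*d^2 + 5.0875*d - 3.3187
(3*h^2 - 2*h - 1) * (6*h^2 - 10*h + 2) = 18*h^4 - 42*h^3 + 20*h^2 + 6*h - 2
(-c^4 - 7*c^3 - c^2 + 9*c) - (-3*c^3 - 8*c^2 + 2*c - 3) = -c^4 - 4*c^3 + 7*c^2 + 7*c + 3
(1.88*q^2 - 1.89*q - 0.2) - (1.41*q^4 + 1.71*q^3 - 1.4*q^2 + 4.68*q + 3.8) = -1.41*q^4 - 1.71*q^3 + 3.28*q^2 - 6.57*q - 4.0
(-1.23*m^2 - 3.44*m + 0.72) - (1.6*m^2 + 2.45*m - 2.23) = -2.83*m^2 - 5.89*m + 2.95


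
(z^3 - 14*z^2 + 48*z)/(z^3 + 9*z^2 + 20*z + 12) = z*(z^2 - 14*z + 48)/(z^3 + 9*z^2 + 20*z + 12)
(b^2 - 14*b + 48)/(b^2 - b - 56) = (b - 6)/(b + 7)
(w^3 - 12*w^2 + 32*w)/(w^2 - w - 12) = w*(w - 8)/(w + 3)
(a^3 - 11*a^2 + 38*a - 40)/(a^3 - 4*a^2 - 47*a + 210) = (a^2 - 6*a + 8)/(a^2 + a - 42)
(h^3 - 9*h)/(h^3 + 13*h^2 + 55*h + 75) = h*(h - 3)/(h^2 + 10*h + 25)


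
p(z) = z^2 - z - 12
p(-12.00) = 144.00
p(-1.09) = -9.72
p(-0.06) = -11.94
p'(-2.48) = -5.96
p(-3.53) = 3.99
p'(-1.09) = -3.18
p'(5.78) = 10.56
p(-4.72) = 15.00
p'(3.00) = 5.00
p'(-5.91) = -12.82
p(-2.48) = -3.37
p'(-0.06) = -1.12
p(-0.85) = -10.43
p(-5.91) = 28.84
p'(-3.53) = -8.06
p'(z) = 2*z - 1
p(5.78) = 15.63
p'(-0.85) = -2.70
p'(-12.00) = -25.00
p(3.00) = -6.00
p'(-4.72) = -10.44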